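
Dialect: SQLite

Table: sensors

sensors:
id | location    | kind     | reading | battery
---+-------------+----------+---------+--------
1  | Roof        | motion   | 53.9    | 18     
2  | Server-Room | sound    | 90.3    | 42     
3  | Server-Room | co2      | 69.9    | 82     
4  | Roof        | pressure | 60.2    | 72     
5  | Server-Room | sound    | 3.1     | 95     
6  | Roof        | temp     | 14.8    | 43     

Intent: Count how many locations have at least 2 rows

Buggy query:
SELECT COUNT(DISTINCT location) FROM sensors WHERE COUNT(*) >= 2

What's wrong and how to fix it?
Bug: COUNT(*) cannot appear in WHERE; the per-group count doesn't exist yet

Fix: Use a subquery that GROUPs and filters with HAVING, then count its rows

Corrected query:
SELECT COUNT(*) FROM (SELECT location FROM sensors GROUP BY location HAVING COUNT(*) >= 2)

Result:
COUNT(*)
--------
2       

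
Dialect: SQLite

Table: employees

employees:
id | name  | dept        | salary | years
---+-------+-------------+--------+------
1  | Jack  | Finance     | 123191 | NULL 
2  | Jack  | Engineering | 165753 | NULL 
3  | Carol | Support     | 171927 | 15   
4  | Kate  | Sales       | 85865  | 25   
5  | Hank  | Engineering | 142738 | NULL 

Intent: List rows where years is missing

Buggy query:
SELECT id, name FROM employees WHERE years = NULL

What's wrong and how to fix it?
Bug: '= NULL' is always unknown in SQL three-valued logic, so no rows match

Fix: Use IS NULL to test for NULL

Corrected query:
SELECT id, name FROM employees WHERE years IS NULL

Result:
id | name
---+-----
1  | Jack
2  | Jack
5  | Hank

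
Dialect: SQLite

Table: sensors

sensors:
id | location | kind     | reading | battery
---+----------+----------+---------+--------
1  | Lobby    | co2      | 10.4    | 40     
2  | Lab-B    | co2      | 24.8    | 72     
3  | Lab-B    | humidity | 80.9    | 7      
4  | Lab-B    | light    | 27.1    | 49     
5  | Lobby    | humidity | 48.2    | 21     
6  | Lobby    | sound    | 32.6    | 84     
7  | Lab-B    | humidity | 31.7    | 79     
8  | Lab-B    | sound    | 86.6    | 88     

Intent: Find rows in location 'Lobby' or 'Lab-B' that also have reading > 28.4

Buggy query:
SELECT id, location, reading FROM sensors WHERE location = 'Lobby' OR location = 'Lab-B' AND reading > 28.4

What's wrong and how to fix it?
Bug: Without parentheses, AND is evaluated before OR, so the reading filter only applies to the 'Lab-B' branch

Fix: Group the OR with parentheses (or use IN), then AND the threshold

Corrected query:
SELECT id, location, reading FROM sensors WHERE (location = 'Lobby' OR location = 'Lab-B') AND reading > 28.4

Result:
id | location | reading
---+----------+--------
3  | Lab-B    | 80.9   
5  | Lobby    | 48.2   
6  | Lobby    | 32.6   
7  | Lab-B    | 31.7   
8  | Lab-B    | 86.6   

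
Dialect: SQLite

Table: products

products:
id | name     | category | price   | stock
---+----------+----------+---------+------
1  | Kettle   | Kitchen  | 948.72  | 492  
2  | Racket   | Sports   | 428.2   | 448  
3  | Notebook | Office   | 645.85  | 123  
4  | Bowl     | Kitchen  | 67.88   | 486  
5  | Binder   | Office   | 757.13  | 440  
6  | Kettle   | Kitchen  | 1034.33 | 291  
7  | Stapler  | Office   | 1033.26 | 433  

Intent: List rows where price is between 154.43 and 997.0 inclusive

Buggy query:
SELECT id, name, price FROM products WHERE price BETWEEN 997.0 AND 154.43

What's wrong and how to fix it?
Bug: BETWEEN expects the lower bound first; with 997.0 AND 154.43 the range is empty

Fix: Write BETWEEN 154.43 AND 997.0

Corrected query:
SELECT id, name, price FROM products WHERE price BETWEEN 154.43 AND 997.0

Result:
id | name     | price 
---+----------+-------
1  | Kettle   | 948.72
2  | Racket   | 428.2 
3  | Notebook | 645.85
5  | Binder   | 757.13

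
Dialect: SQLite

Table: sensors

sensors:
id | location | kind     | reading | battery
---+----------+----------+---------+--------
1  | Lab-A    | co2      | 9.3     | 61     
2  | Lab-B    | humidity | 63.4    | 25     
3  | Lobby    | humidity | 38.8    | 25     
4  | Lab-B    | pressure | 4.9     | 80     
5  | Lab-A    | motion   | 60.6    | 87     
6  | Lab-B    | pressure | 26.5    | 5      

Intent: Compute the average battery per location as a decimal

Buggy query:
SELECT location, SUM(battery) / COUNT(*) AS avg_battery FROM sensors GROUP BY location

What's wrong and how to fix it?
Bug: SUM(battery) and COUNT(*) are both integers; the division truncates the fractional part

Fix: Multiply by 1.0 (or CAST to REAL) to force floating-point division

Corrected query:
SELECT location, SUM(battery) * 1.0 / COUNT(*) AS avg_battery FROM sensors GROUP BY location

Result:
location | avg_battery
---------+------------
Lab-A    | 74         
Lab-B    | 36.666667  
Lobby    | 25         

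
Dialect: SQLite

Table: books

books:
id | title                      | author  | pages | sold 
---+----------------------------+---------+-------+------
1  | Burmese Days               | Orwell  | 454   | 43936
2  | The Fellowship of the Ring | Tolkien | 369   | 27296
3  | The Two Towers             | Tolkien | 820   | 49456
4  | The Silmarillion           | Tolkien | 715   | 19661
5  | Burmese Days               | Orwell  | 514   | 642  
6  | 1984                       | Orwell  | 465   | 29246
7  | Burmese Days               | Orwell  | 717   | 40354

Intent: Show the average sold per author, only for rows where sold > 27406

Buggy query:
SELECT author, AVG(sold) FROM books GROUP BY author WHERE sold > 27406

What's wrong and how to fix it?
Bug: WHERE cannot follow GROUP BY

Fix: Place WHERE between FROM and GROUP BY

Corrected query:
SELECT author, AVG(sold) FROM books WHERE sold > 27406 GROUP BY author

Result:
author  | AVG(sold)   
--------+-------------
Orwell  | 37845.333333
Tolkien | 49456       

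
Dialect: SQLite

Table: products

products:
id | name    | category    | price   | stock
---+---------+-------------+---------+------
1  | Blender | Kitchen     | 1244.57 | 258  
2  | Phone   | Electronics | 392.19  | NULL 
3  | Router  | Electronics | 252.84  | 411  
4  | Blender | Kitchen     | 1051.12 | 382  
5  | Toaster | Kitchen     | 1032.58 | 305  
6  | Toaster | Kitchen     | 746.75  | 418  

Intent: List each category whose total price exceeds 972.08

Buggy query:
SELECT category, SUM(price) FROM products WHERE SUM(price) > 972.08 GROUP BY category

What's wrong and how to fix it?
Bug: SUM(price) is an aggregate, but WHERE filters rows before aggregation

Fix: Move the aggregate condition to a HAVING clause

Corrected query:
SELECT category, SUM(price) FROM products GROUP BY category HAVING SUM(price) > 972.08

Result:
category | SUM(price)
---------+-----------
Kitchen  | 4075.02   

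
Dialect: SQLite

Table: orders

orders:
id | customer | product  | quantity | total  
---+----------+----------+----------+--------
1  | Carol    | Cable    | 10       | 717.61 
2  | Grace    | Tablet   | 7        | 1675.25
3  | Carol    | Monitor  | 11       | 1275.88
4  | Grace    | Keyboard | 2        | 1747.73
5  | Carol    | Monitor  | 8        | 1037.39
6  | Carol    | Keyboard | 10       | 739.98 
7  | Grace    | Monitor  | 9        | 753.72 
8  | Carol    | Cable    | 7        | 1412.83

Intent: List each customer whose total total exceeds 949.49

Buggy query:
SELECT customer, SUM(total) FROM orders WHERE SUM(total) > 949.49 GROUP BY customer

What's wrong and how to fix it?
Bug: WHERE runs before GROUP BY, so aggregates aren't available there

Fix: Use HAVING (which filters groups after aggregation) instead of WHERE

Corrected query:
SELECT customer, SUM(total) FROM orders GROUP BY customer HAVING SUM(total) > 949.49

Result:
customer | SUM(total)
---------+-----------
Carol    | 5183.69   
Grace    | 4176.7    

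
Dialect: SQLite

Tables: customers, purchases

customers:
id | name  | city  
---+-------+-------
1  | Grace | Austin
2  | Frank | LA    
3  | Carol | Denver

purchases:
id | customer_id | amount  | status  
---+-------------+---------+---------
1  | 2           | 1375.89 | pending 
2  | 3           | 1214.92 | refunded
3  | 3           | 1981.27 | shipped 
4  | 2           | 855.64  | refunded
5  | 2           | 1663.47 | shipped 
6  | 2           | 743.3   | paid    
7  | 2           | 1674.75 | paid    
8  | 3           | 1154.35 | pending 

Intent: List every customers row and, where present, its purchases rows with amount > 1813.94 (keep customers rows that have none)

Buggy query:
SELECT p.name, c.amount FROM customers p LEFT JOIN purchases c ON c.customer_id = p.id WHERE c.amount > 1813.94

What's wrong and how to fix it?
Bug: A WHERE condition on the right-hand table after LEFT JOIN drops unmatched parents

Fix: Put 'c.amount > 1813.94' in the JOIN's ON clause instead of WHERE

Corrected query:
SELECT p.name, c.amount FROM customers p LEFT JOIN purchases c ON c.customer_id = p.id AND c.amount > 1813.94

Result:
name  | amount 
------+--------
Grace | NULL   
Frank | NULL   
Carol | 1981.27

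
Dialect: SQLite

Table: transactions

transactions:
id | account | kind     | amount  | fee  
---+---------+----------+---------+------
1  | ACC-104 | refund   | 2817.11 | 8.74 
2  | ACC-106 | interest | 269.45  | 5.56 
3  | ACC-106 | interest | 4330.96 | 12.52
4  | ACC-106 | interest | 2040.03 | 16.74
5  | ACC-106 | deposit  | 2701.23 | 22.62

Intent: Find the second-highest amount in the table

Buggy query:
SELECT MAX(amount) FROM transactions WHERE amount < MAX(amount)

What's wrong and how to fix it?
Bug: MAX(amount) on the right of the comparison is an aggregate-in-WHERE error

Fix: Put the inner MAX in a scalar subquery

Corrected query:
SELECT MAX(amount) FROM transactions WHERE amount < (SELECT MAX(amount) FROM transactions)

Result:
MAX(amount)
-----------
2817.11    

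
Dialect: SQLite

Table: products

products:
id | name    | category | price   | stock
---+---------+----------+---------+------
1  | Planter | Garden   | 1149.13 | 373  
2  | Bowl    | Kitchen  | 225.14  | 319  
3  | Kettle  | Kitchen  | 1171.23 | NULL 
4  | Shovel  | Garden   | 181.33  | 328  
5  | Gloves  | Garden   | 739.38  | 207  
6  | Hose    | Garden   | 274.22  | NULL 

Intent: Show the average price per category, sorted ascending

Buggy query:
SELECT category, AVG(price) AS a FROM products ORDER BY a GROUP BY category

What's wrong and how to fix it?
Bug: ORDER BY appears before GROUP BY; SQL clause order requires GROUP BY first

Fix: Reorder: SELECT … FROM … GROUP BY … ORDER BY …

Corrected query:
SELECT category, AVG(price) AS a FROM products GROUP BY category ORDER BY a

Result:
category | a      
---------+--------
Garden   | 586.015
Kitchen  | 698.185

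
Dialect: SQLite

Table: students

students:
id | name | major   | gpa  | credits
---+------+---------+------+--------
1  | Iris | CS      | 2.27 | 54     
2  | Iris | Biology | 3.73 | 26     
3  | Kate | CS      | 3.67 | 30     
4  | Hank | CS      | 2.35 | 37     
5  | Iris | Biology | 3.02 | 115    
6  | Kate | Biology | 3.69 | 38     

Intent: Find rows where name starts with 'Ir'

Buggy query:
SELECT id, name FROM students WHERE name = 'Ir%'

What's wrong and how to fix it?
Bug: '=' compares the literal string including the % character; pattern matching needs LIKE

Fix: Replace '=' with LIKE so 'Ir%' is treated as a pattern

Corrected query:
SELECT id, name FROM students WHERE name LIKE 'Ir%'

Result:
id | name
---+-----
1  | Iris
2  | Iris
5  | Iris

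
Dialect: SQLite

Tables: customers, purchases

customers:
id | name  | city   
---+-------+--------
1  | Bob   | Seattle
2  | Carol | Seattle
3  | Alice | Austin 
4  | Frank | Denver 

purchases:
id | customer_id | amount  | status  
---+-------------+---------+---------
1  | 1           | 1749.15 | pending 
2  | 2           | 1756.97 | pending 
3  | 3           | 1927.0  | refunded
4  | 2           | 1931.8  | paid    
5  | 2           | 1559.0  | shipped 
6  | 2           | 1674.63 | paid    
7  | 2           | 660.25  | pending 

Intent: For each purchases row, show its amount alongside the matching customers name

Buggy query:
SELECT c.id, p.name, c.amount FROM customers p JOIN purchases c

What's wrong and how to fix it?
Bug: JOIN with no ON clause produces a cartesian product; every purchases row pairs with every customers row

Fix: Specify the join condition linking the foreign key to the parent id

Corrected query:
SELECT c.id, p.name, c.amount FROM customers p JOIN purchases c ON c.customer_id = p.id

Result:
id | name  | amount 
---+-------+--------
1  | Bob   | 1749.15
2  | Carol | 1756.97
3  | Alice | 1927   
4  | Carol | 1931.8 
5  | Carol | 1559   
6  | Carol | 1674.63
7  | Carol | 660.25 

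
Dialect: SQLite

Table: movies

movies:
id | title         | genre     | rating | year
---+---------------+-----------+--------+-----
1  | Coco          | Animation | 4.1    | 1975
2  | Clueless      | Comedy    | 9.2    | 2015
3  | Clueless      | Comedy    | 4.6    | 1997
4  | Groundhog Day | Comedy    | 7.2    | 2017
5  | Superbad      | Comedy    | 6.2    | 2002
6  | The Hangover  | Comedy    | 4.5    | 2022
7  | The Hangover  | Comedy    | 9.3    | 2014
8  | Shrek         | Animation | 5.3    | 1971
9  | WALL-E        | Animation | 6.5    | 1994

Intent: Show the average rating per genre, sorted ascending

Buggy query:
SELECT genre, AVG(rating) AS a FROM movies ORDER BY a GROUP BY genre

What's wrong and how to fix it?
Bug: ORDER BY appears before GROUP BY; SQL clause order requires GROUP BY first

Fix: Reorder: SELECT … FROM … GROUP BY … ORDER BY …

Corrected query:
SELECT genre, AVG(rating) AS a FROM movies GROUP BY genre ORDER BY a

Result:
genre     | a       
----------+---------
Animation | 5.3     
Comedy    | 6.833333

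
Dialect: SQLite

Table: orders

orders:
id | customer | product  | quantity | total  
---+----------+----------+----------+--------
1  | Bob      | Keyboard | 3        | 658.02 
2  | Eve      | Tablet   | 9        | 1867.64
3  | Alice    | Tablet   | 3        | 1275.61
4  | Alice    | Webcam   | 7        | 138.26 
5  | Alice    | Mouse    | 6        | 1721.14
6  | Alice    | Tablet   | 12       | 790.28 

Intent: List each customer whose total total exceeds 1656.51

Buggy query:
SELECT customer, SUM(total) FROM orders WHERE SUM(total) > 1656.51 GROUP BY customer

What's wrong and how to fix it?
Bug: Aggregate functions cannot appear in a WHERE clause

Fix: Move the aggregate condition to a HAVING clause

Corrected query:
SELECT customer, SUM(total) FROM orders GROUP BY customer HAVING SUM(total) > 1656.51

Result:
customer | SUM(total)
---------+-----------
Alice    | 3925.29   
Eve      | 1867.64   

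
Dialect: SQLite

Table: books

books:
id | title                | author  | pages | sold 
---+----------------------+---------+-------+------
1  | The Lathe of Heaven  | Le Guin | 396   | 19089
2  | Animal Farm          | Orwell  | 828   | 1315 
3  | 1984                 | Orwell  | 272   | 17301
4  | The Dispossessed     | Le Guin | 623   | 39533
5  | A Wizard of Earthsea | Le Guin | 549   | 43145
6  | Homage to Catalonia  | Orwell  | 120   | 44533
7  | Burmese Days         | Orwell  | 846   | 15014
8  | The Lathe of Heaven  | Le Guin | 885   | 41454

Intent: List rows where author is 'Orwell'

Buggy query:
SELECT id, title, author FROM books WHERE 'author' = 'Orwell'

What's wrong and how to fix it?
Bug: Single quotes denote string literals in SQL; the column name is being compared as a constant string

Fix: Reference the column as author without single quotes

Corrected query:
SELECT id, title, author FROM books WHERE author = 'Orwell'

Result:
id | title               | author
---+---------------------+-------
2  | Animal Farm         | Orwell
3  | 1984                | Orwell
6  | Homage to Catalonia | Orwell
7  | Burmese Days        | Orwell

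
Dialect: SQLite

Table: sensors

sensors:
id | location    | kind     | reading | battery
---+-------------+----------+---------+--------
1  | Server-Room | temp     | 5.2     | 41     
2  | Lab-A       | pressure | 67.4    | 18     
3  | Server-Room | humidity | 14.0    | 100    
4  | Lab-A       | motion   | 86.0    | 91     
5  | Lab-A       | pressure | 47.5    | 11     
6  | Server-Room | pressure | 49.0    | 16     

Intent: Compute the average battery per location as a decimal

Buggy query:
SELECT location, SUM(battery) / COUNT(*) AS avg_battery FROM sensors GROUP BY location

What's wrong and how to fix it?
Bug: Both operands are integers, so '/' performs integer division and truncates

Fix: Multiply by 1.0 (or CAST to REAL) to force floating-point division

Corrected query:
SELECT location, SUM(battery) * 1.0 / COUNT(*) AS avg_battery FROM sensors GROUP BY location

Result:
location    | avg_battery
------------+------------
Lab-A       | 40         
Server-Room | 52.333333  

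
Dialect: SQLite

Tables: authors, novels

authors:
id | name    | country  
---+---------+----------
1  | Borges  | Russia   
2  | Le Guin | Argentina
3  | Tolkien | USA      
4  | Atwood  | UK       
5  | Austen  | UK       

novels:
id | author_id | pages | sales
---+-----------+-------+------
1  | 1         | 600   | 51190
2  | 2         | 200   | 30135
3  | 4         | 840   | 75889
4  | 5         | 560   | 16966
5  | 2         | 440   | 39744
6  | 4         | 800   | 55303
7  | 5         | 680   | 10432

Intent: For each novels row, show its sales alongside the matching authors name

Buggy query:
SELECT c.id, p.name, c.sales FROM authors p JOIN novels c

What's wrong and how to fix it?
Bug: JOIN with no ON clause produces a cartesian product; every novels row pairs with every authors row

Fix: Specify the join condition linking the foreign key to the parent id

Corrected query:
SELECT c.id, p.name, c.sales FROM authors p JOIN novels c ON c.author_id = p.id

Result:
id | name    | sales
---+---------+------
1  | Borges  | 51190
2  | Le Guin | 30135
3  | Atwood  | 75889
4  | Austen  | 16966
5  | Le Guin | 39744
6  | Atwood  | 55303
7  | Austen  | 10432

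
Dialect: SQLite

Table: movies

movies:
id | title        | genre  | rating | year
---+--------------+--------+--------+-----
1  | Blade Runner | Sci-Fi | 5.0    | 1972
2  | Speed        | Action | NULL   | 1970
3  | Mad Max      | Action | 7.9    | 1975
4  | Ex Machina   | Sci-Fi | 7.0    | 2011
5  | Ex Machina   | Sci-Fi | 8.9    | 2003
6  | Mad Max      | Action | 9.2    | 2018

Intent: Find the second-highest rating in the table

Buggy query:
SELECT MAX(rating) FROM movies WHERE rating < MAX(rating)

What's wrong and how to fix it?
Bug: MAX(rating) on the right of the comparison is an aggregate-in-WHERE error

Fix: Put the inner MAX in a scalar subquery

Corrected query:
SELECT MAX(rating) FROM movies WHERE rating < (SELECT MAX(rating) FROM movies)

Result:
MAX(rating)
-----------
8.9        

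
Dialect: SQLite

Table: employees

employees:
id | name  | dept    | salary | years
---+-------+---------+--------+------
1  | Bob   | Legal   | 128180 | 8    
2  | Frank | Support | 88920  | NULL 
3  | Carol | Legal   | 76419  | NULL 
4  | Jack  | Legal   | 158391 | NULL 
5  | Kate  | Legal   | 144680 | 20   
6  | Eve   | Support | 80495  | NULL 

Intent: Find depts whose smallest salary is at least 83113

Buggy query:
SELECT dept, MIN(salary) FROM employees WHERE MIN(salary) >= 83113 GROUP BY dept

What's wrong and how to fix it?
Bug: MIN() in WHERE is a misuse of aggregate

Fix: Use HAVING for the per-group MIN condition

Corrected query:
SELECT dept, MIN(salary) FROM employees GROUP BY dept HAVING MIN(salary) >= 83113

Result:
(no rows)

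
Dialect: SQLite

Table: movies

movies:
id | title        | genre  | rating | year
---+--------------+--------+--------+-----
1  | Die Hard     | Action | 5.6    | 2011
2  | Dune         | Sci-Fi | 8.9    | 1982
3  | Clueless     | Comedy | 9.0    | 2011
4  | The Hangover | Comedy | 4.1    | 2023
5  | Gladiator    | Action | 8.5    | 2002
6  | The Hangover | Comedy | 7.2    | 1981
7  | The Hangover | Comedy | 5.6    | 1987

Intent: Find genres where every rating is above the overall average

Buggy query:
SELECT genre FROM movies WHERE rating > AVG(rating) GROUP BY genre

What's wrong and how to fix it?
Bug: WHERE evaluates per row before aggregation, so AVG() is unavailable

Fix: Compute the overall average in a scalar subquery and compare each group's MIN against it in HAVING

Corrected query:
SELECT genre FROM movies GROUP BY genre HAVING MIN(rating) > (SELECT AVG(rating) FROM movies)

Result:
genre 
------
Sci-Fi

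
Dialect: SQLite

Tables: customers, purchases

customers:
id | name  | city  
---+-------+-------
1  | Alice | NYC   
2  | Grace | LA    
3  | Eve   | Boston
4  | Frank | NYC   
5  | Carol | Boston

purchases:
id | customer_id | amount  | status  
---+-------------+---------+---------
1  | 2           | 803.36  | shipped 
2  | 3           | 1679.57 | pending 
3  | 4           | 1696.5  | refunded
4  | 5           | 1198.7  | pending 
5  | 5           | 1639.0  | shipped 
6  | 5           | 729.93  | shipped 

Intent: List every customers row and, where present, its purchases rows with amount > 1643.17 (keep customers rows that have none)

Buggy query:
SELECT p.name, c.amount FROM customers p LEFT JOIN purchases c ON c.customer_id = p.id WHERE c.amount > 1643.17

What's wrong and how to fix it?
Bug: A WHERE condition on the right-hand table after LEFT JOIN drops unmatched parents

Fix: Move the right-table condition into the ON clause so unmatched parents are kept

Corrected query:
SELECT p.name, c.amount FROM customers p LEFT JOIN purchases c ON c.customer_id = p.id AND c.amount > 1643.17

Result:
name  | amount 
------+--------
Alice | NULL   
Grace | NULL   
Eve   | 1679.57
Frank | 1696.5 
Carol | NULL   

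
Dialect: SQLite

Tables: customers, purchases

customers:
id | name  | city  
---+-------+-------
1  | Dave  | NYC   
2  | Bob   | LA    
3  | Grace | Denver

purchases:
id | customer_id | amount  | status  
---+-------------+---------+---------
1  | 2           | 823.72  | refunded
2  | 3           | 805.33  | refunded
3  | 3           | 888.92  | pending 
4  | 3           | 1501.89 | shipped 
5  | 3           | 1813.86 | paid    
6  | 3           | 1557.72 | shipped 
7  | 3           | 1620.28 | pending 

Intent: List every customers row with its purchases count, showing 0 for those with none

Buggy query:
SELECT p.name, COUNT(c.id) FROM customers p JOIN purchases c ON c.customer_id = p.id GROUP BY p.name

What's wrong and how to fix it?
Bug: An inner join excludes parents with zero children

Fix: Use LEFT JOIN so parents without children still appear (COUNT(c.id) gives 0)

Corrected query:
SELECT p.name, COUNT(c.id) FROM customers p LEFT JOIN purchases c ON c.customer_id = p.id GROUP BY p.name

Result:
name  | COUNT(c.id)
------+------------
Bob   | 1          
Dave  | 0          
Grace | 6          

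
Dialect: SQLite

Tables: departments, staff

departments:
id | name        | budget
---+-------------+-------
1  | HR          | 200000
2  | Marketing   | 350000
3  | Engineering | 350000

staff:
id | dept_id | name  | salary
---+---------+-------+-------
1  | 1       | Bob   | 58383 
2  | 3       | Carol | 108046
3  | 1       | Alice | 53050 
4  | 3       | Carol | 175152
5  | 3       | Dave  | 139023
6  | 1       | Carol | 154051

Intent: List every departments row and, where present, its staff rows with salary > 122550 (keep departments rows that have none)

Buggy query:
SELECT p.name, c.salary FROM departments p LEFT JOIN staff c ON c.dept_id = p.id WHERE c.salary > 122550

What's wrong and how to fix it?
Bug: Filtering c.salary in WHERE discards the NULL rows produced by LEFT JOIN, turning it into an inner join

Fix: Move the right-table condition into the ON clause so unmatched parents are kept

Corrected query:
SELECT p.name, c.salary FROM departments p LEFT JOIN staff c ON c.dept_id = p.id AND c.salary > 122550

Result:
name        | salary
------------+-------
HR          | 154051
Marketing   | NULL  
Engineering | 139023
Engineering | 175152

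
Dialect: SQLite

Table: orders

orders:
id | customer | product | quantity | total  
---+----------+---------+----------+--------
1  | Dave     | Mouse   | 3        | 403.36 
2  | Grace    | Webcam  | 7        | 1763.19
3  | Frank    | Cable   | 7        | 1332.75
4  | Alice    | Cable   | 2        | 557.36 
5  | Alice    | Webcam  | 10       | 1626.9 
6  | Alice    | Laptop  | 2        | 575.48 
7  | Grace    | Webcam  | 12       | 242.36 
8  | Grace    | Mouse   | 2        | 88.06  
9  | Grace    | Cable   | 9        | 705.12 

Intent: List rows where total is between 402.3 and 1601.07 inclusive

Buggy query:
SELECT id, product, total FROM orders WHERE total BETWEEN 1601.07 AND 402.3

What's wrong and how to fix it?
Bug: BETWEEN expects the lower bound first; with 1601.07 AND 402.3 the range is empty

Fix: Swap the bounds so the smaller value comes first

Corrected query:
SELECT id, product, total FROM orders WHERE total BETWEEN 402.3 AND 1601.07

Result:
id | product | total  
---+---------+--------
1  | Mouse   | 403.36 
3  | Cable   | 1332.75
4  | Cable   | 557.36 
6  | Laptop  | 575.48 
9  | Cable   | 705.12 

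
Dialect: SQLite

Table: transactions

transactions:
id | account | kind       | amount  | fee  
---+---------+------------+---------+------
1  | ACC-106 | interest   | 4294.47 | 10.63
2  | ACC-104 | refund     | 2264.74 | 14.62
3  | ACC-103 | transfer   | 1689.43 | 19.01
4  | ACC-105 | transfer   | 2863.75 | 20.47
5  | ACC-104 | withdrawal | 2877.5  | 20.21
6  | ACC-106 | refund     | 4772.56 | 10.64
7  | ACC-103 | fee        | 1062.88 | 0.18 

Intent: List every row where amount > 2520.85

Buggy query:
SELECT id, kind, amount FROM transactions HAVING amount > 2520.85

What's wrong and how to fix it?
Bug: HAVING filters the output of aggregation, but this query has no GROUP BY and no aggregate functions, so SQLite rejects it (HAVING clause on a non-aggregate query); the condition here is per row

Fix: Replace HAVING with WHERE since the condition applies to individual rows

Corrected query:
SELECT id, kind, amount FROM transactions WHERE amount > 2520.85

Result:
id | kind       | amount 
---+------------+--------
1  | interest   | 4294.47
4  | transfer   | 2863.75
5  | withdrawal | 2877.5 
6  | refund     | 4772.56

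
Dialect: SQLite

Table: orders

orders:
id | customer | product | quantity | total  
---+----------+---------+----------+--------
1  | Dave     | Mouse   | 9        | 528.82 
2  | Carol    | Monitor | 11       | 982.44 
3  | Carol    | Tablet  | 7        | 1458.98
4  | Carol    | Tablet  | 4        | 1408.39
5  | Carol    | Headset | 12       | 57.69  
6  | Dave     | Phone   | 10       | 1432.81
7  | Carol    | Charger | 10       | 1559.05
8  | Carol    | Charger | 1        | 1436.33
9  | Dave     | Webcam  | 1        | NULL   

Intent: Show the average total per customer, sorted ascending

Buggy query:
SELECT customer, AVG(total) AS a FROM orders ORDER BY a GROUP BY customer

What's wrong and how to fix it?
Bug: GROUP BY must precede ORDER BY

Fix: Reorder: SELECT … FROM … GROUP BY … ORDER BY …

Corrected query:
SELECT customer, AVG(total) AS a FROM orders GROUP BY customer ORDER BY a

Result:
customer | a      
---------+--------
Dave     | 980.815
Carol    | 1150.48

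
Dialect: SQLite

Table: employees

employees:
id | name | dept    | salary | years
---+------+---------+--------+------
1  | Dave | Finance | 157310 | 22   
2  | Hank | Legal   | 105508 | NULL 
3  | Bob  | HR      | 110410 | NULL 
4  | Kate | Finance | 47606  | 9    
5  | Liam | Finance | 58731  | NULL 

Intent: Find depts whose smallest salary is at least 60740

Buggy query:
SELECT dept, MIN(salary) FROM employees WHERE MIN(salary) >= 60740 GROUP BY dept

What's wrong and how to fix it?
Bug: Aggregates like MIN are computed per group after WHERE runs

Fix: Use HAVING for the per-group MIN condition

Corrected query:
SELECT dept, MIN(salary) FROM employees GROUP BY dept HAVING MIN(salary) >= 60740

Result:
dept  | MIN(salary)
------+------------
HR    | 110410     
Legal | 105508     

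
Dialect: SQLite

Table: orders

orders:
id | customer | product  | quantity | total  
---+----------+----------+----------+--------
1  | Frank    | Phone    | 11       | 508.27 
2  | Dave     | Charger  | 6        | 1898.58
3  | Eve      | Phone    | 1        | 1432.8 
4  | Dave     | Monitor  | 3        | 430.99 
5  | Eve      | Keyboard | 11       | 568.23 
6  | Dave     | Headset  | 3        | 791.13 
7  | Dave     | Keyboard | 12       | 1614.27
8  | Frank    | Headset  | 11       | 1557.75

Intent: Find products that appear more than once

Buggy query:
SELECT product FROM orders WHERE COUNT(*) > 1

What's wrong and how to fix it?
Bug: COUNT(*) is an aggregate and cannot be used in WHERE

Fix: GROUP BY product, then filter groups with HAVING COUNT(*) > 1

Corrected query:
SELECT product FROM orders GROUP BY product HAVING COUNT(*) > 1

Result:
product 
--------
Headset 
Keyboard
Phone   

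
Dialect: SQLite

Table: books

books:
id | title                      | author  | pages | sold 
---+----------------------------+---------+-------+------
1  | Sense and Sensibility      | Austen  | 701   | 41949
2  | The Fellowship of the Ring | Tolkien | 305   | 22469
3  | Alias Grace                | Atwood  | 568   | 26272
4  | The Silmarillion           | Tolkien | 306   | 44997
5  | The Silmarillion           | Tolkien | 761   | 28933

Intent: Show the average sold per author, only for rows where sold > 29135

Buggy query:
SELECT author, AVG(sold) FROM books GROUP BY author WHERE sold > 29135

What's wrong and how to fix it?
Bug: WHERE cannot follow GROUP BY

Fix: Move the WHERE clause before GROUP BY

Corrected query:
SELECT author, AVG(sold) FROM books WHERE sold > 29135 GROUP BY author

Result:
author  | AVG(sold)
--------+----------
Austen  | 41949    
Tolkien | 44997    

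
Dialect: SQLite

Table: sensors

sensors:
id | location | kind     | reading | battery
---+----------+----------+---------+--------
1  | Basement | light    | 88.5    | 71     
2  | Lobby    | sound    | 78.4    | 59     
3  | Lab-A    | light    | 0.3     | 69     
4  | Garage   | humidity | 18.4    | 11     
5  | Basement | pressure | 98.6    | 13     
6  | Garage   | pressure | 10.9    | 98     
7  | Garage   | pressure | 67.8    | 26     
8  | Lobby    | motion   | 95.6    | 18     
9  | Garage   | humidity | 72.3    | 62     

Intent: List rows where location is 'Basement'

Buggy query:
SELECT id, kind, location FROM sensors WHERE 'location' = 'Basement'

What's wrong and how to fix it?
Bug: 'location' in single quotes is a string literal, not the column; the comparison is literal-vs-literal and never true

Fix: Reference the column as location without single quotes

Corrected query:
SELECT id, kind, location FROM sensors WHERE location = 'Basement'

Result:
id | kind     | location
---+----------+---------
1  | light    | Basement
5  | pressure | Basement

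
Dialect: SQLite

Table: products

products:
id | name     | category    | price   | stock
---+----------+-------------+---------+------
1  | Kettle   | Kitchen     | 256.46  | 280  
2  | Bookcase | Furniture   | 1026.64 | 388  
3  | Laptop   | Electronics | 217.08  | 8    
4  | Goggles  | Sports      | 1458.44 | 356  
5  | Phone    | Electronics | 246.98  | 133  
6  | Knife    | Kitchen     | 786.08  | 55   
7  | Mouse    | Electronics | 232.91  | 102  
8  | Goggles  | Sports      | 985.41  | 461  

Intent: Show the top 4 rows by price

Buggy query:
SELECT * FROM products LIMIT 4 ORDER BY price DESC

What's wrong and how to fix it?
Bug: LIMIT must come after ORDER BY

Fix: Sort with ORDER BY, then apply LIMIT

Corrected query:
SELECT * FROM products ORDER BY price DESC LIMIT 4

Result:
id | name     | category  | price   | stock
---+----------+-----------+---------+------
4  | Goggles  | Sports    | 1458.44 | 356  
2  | Bookcase | Furniture | 1026.64 | 388  
8  | Goggles  | Sports    | 985.41  | 461  
6  | Knife    | Kitchen   | 786.08  | 55   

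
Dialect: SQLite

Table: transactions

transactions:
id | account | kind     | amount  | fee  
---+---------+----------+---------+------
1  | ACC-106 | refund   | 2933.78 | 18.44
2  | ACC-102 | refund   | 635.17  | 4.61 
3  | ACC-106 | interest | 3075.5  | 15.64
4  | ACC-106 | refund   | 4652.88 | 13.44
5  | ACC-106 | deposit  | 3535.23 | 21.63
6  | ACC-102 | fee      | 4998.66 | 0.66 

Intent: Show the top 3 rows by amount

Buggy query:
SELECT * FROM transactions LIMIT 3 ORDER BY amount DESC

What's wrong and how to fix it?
Bug: LIMIT must come after ORDER BY

Fix: Sort with ORDER BY, then apply LIMIT

Corrected query:
SELECT * FROM transactions ORDER BY amount DESC LIMIT 3

Result:
id | account | kind    | amount  | fee  
---+---------+---------+---------+------
6  | ACC-102 | fee     | 4998.66 | 0.66 
4  | ACC-106 | refund  | 4652.88 | 13.44
5  | ACC-106 | deposit | 3535.23 | 21.63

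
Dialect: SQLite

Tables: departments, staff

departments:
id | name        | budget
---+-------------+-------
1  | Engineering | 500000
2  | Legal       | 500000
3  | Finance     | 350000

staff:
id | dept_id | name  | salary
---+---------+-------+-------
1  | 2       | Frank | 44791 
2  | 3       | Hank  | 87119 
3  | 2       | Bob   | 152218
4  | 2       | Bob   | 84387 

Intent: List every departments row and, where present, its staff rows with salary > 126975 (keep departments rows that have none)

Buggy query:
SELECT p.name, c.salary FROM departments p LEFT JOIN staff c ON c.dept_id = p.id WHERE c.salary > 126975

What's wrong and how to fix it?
Bug: Filtering c.salary in WHERE discards the NULL rows produced by LEFT JOIN, turning it into an inner join

Fix: Move the right-table condition into the ON clause so unmatched parents are kept

Corrected query:
SELECT p.name, c.salary FROM departments p LEFT JOIN staff c ON c.dept_id = p.id AND c.salary > 126975

Result:
name        | salary
------------+-------
Engineering | NULL  
Legal       | 152218
Finance     | NULL  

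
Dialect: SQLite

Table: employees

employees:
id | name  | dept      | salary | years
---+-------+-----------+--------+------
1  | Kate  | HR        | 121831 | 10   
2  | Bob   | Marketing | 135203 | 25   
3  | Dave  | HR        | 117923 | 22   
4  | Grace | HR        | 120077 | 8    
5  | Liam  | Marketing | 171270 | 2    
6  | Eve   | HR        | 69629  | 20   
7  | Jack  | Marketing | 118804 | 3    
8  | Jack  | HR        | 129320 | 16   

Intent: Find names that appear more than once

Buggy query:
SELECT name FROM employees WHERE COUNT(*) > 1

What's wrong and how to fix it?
Bug: COUNT(*) is an aggregate and cannot be used in WHERE

Fix: GROUP BY name, then filter groups with HAVING COUNT(*) > 1

Corrected query:
SELECT name FROM employees GROUP BY name HAVING COUNT(*) > 1

Result:
name
----
Jack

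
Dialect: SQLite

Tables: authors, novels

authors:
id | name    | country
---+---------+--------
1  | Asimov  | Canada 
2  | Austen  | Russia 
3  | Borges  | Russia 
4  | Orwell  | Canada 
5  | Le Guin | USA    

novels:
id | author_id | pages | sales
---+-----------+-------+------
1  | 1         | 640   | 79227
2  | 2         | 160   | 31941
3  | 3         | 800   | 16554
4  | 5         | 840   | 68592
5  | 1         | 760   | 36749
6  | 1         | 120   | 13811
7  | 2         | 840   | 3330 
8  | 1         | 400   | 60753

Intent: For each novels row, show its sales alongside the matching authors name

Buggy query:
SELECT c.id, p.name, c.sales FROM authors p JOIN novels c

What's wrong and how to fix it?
Bug: JOIN with no ON clause produces a cartesian product; every novels row pairs with every authors row

Fix: Add ON c.author_id = p.id to the JOIN

Corrected query:
SELECT c.id, p.name, c.sales FROM authors p JOIN novels c ON c.author_id = p.id

Result:
id | name    | sales
---+---------+------
1  | Asimov  | 79227
2  | Austen  | 31941
3  | Borges  | 16554
4  | Le Guin | 68592
5  | Asimov  | 36749
6  | Asimov  | 13811
7  | Austen  | 3330 
8  | Asimov  | 60753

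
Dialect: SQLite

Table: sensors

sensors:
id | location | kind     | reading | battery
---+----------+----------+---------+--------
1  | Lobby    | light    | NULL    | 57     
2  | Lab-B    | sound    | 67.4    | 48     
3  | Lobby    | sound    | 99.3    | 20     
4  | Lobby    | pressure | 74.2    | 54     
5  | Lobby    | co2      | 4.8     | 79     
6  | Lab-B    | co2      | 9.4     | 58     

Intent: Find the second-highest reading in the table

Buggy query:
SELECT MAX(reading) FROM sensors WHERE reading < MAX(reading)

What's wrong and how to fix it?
Bug: MAX(reading) on the right of the comparison is an aggregate-in-WHERE error

Fix: Compute the overall MAX in a subquery, then take MAX of rows below it

Corrected query:
SELECT MAX(reading) FROM sensors WHERE reading < (SELECT MAX(reading) FROM sensors)

Result:
MAX(reading)
------------
74.2        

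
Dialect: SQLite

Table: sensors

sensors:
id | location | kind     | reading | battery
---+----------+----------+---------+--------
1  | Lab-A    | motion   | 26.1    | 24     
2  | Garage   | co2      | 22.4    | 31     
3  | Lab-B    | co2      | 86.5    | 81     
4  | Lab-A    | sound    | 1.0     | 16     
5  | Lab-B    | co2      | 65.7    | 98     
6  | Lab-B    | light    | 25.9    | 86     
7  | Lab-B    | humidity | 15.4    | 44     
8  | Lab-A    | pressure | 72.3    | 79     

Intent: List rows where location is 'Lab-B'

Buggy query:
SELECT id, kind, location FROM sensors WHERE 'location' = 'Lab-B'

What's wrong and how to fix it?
Bug: 'location' in single quotes is a string literal, not the column; the comparison is literal-vs-literal and never true

Fix: Reference the column as location without single quotes

Corrected query:
SELECT id, kind, location FROM sensors WHERE location = 'Lab-B'

Result:
id | kind     | location
---+----------+---------
3  | co2      | Lab-B   
5  | co2      | Lab-B   
6  | light    | Lab-B   
7  | humidity | Lab-B   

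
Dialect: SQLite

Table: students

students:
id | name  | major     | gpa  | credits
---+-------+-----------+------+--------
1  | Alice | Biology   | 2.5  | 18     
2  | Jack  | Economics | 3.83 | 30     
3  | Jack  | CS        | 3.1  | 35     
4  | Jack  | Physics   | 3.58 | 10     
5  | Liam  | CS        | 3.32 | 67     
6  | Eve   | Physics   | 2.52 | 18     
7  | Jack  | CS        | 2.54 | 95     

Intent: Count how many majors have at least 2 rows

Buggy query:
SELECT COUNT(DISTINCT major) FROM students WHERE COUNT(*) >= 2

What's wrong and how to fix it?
Bug: WHERE filters individual rows, not groups, so a group-level COUNT is invalid there

Fix: Use a subquery that GROUPs and filters with HAVING, then count its rows

Corrected query:
SELECT COUNT(*) FROM (SELECT major FROM students GROUP BY major HAVING COUNT(*) >= 2)

Result:
COUNT(*)
--------
2       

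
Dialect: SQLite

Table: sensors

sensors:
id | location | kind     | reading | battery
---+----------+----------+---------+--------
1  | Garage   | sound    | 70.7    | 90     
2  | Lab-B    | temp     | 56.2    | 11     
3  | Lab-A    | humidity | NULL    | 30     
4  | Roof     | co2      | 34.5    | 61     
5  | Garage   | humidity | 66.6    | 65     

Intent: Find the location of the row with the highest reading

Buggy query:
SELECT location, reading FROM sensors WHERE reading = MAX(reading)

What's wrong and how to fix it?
Bug: WHERE is evaluated per row; an aggregate over the whole table isn't defined there

Fix: Wrap MAX in a scalar subquery so WHERE compares against a single value

Corrected query:
SELECT location, reading FROM sensors WHERE reading = (SELECT MAX(reading) FROM sensors)

Result:
location | reading
---------+--------
Garage   | 70.7   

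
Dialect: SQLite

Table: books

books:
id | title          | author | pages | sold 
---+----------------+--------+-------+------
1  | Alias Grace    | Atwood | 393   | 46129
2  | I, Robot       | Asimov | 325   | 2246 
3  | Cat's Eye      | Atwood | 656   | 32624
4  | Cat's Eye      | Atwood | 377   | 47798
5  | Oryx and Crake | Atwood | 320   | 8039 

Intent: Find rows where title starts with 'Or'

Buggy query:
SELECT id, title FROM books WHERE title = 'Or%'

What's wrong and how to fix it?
Bug: Wildcards only work with LIKE; '=' treats '%' as a literal character

Fix: Replace '=' with LIKE so 'Or%' is treated as a pattern

Corrected query:
SELECT id, title FROM books WHERE title LIKE 'Or%'

Result:
id | title         
---+---------------
5  | Oryx and Crake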